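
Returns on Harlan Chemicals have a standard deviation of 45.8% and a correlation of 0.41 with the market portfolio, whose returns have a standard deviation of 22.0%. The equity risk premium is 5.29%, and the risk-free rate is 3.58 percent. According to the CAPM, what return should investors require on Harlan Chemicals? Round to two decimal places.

β = ρ × σ_i / σ_m = 0.41 × 45.8% / 22.0% = 0.8535
E(R) = 3.58% + 0.8535 × 5.29% = 8.10%

8.10%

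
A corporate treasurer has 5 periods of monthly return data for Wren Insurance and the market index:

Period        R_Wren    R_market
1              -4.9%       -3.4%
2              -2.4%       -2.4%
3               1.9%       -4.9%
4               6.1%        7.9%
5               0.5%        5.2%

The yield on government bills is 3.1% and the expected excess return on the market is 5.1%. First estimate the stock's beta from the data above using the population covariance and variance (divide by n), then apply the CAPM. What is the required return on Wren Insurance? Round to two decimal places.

5.59%

Mean R_i = (-4.9 − 2.4 + 1.9 + 6.1 + 0.5) / 5 = 0.2400%
Mean R_m = (-3.4 − 2.4 − 4.9 + 7.9 + 5.2) / 5 = 0.4800%
Σ(R_i − R̄_i)(R_m − R̄_m) = 63.3240  ⇒  Cov = 63.3240 / 5 = 12.6648
Σ(R_m − R̄_m)² = 129.6280  ⇒  Var(R_m) = 129.6280 / 5 = 25.9256
β = Cov / Var(R_m) = 12.6648 / 25.9256 = 0.4885
E(R) = R_f + β × MRP = 3.1% + 0.4885 × 5.1% = 5.59%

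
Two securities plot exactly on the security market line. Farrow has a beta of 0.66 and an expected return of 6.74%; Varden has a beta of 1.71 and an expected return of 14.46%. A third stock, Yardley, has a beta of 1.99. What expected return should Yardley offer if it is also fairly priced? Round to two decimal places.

MRP (SML slope) = (14.46% − 6.74%) / (1.71 − 0.66) = 7.72% / 1.05 = 7.3524%
R_f (intercept) = 6.74% − 0.66 × 7.3524% = 1.8874%
E(R_Yardley) = R_f + β × MRP = 1.8874% + 1.99 × 7.3524% = 16.52%

16.52%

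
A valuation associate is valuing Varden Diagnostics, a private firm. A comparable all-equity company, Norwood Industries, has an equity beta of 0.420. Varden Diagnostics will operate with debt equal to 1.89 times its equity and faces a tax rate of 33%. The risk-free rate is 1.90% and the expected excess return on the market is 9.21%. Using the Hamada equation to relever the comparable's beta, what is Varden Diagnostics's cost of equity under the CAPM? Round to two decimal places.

β_L = β_U × [1 + (1 − t)(D/E)] = 0.420 × [1 + (1 − 0.33) × 1.89]
    = 0.420 × [1 + 0.67 × 1.89] = 0.420 × 2.2663 = 0.9518
E(R) = R_f + β_L × MRP = 1.90% + 0.9518 × 9.21% = 10.67%

10.67%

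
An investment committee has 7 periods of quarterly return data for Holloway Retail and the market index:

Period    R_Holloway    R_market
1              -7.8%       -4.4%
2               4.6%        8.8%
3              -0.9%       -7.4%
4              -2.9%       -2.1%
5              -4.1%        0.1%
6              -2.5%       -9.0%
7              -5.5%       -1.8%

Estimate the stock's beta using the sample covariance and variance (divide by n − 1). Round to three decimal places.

0.374

Mean R_i = (-7.8 + 4.6 − 0.9 − 2.9 − 4.1 − 2.5 − 5.5) / 7 = -2.7286%
Mean R_m = (-4.4 + 8.8 − 7.4 − 2.1 + 0.1 − 9.0 − 1.8) / 7 = -2.2571%
Σ(R_i − R̄_i)(R_m − R̄_m) = 76.4286  ⇒  Cov = 76.4286 / 6 = 12.7381
Σ(R_m − R̄_m)² = 204.5571  ⇒  Var(R_m) = 204.5571 / 6 = 34.0929
β = Cov / Var(R_m) = 12.7381 / 34.0929 = 0.3736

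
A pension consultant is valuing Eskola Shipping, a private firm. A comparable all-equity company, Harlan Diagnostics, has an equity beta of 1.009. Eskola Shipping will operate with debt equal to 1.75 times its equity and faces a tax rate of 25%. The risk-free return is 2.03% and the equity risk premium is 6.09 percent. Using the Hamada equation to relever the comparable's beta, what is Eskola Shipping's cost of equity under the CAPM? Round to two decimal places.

β_L = β_U × [1 + (1 − t)(D/E)] = 1.009 × [1 + (1 − 0.25) × 1.75]
    = 1.009 × [1 + 0.75 × 1.75] = 1.009 × 2.3125 = 2.3333
E(R) = R_f + β_L × MRP = 2.03% + 2.3333 × 6.09% = 16.24%

16.24%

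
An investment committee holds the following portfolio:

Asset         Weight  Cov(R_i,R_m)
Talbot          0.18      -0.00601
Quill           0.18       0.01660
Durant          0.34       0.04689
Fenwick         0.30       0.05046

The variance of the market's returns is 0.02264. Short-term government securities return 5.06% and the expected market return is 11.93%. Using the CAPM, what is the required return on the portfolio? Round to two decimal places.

15.07%

β_Talbot = -0.00601 / 0.02264 = -0.2655
β_Quill = 0.01660 / 0.02264 = 0.7332
β_Durant = 0.04689 / 0.02264 = 2.0711
β_Fenwick = 0.05046 / 0.02264 = 2.2288
β_P = Σ w_i β_i = 0.18×-0.2655 + 0.18×0.7332 + 0.34×2.0711 + 0.30×2.2288 = 1.4570
MRP = 11.93% − 5.06% = 6.87%
E(R_P) = R_f + β_P × MRP = 5.06% + 1.4570 × 6.87% = 15.07%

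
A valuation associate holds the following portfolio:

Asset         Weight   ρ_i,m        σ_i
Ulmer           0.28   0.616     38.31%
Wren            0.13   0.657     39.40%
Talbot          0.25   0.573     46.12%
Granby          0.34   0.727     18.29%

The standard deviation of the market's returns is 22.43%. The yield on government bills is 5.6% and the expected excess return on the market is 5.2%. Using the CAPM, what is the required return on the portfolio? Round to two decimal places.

β_Ulmer = 0.616 × 38.31% / 22.43% = 1.0521
β_Wren = 0.657 × 39.40% / 22.43% = 1.1541
β_Talbot = 0.573 × 46.12% / 22.43% = 1.1782
β_Granby = 0.727 × 18.29% / 22.43% = 0.5928
β_P = Σ w_i β_i = 0.28×1.0521 + 0.13×1.1541 + 0.25×1.1782 + 0.34×0.5928 = 0.9407
E(R_P) = R_f + β_P × MRP = 5.6% + 0.9407 × 5.2% = 10.49%

10.49%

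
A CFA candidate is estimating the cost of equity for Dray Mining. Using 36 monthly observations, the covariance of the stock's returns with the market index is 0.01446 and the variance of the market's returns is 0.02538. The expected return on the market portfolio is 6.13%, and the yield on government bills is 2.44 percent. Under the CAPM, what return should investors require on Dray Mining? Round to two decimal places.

4.54%

β = Cov(R_i, R_m) / Var(R_m) = 0.01446 / 0.02538 = 0.5697
MRP = 6.13% − 2.44% = 3.69%
E(R) = R_f + β × MRP = 2.44% + 0.5697 × 3.69% = 4.54%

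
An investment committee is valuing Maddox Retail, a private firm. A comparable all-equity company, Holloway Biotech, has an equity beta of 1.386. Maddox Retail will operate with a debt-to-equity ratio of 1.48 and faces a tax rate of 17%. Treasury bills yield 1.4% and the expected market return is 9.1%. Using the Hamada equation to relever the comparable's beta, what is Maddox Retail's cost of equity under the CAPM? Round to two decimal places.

β_L = β_U × [1 + (1 − t)(D/E)] = 1.386 × [1 + (1 − 0.17) × 1.48]
    = 1.386 × [1 + 0.83 × 1.48] = 1.386 × 2.2284 = 3.0886
MRP = 9.1% − 1.4% = 7.70%
E(R) = R_f + β_L × MRP = 1.4% + 3.0886 × 7.7% = 25.18%

25.18%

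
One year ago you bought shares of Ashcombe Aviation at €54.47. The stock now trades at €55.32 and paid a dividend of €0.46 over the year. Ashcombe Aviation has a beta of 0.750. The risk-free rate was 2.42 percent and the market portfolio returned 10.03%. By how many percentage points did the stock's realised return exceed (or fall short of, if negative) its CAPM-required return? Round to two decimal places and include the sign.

-5.72%

Realised HPR = (P1 + D1 − P0) / P0 = (55.32 + 0.46 − 54.47) / 54.47 = 1.31 / 54.47 = 2.4050%
MRP = 10.03% − 2.42% = 7.61%
CAPM required = R_f + β·MRP = 2.42% + 0.750 × 7.61% = 8.12750%
α = realised − required = 2.4050% − 8.12750% = -5.72%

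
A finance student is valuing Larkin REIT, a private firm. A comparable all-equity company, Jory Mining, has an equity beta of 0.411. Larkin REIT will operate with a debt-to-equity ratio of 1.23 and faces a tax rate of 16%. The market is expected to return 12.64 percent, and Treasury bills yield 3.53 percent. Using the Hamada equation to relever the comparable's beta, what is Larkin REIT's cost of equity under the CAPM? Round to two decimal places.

11.14%

β_L = β_U × [1 + (1 − t)(D/E)] = 0.411 × [1 + (1 − 0.16) × 1.23]
    = 0.411 × [1 + 0.84 × 1.23] = 0.411 × 2.0332 = 0.8356
MRP = 12.64% − 3.53% = 9.11%
E(R) = R_f + β_L × MRP = 3.53% + 0.8356 × 9.11% = 11.14%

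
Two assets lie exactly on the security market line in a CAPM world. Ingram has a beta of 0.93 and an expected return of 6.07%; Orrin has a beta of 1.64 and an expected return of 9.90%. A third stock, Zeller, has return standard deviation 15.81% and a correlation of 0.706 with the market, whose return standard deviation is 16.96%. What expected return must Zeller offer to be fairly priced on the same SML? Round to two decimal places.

4.60%

MRP = (9.90% − 6.07%) / (1.64 − 0.93) = 5.3944%
R_f = 6.07% − 0.93 × 5.3944% = 1.0532%
β_Zeller = ρ·σ_i/σ_m = 0.706 × 15.81 / 16.96 = 0.6581
E(R_Zeller) = R_f + β × MRP = 1.0532% + 0.6581 × 5.3944% = 4.60%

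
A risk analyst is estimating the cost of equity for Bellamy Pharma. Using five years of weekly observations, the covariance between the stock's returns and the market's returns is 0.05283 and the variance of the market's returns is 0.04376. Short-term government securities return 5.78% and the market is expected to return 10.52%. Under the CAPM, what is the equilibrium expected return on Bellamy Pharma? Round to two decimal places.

β = Cov(R_i, R_m) / Var(R_m) = 0.05283 / 0.04376 = 1.2073
MRP = 10.52% − 5.78% = 4.74%
E(R) = R_f + β × MRP = 5.78% + 1.2073 × 4.74% = 11.50%

11.50%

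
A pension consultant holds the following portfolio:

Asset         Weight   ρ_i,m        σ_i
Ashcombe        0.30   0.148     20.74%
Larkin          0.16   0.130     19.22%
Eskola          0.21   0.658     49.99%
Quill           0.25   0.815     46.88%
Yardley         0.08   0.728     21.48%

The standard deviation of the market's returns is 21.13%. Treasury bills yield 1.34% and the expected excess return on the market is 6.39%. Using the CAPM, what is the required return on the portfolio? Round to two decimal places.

7.10%

β_Ashcombe = 0.148 × 20.74% / 21.13% = 0.1453
β_Larkin = 0.130 × 19.22% / 21.13% = 0.1182
β_Eskola = 0.658 × 49.99% / 21.13% = 1.5567
β_Quill = 0.815 × 46.88% / 21.13% = 1.8082
β_Yardley = 0.728 × 21.48% / 21.13% = 0.7401
β_P = Σ w_i β_i = 0.30×0.1453 + 0.16×0.1182 + 0.21×1.5567 + 0.25×1.8082 + 0.08×0.7401 = 0.9007
E(R_P) = R_f + β_P × MRP = 1.34% + 0.9007 × 6.39% = 7.10%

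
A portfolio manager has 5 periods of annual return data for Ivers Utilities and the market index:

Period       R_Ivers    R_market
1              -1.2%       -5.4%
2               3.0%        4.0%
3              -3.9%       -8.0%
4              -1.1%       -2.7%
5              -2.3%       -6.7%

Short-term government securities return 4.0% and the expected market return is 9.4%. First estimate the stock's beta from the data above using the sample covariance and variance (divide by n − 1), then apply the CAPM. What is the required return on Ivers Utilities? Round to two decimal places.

6.82%

Mean R_i = (-1.2 + 3.0 − 3.9 − 1.1 − 2.3) / 5 = -1.1000%
Mean R_m = (-5.4 + 4.0 − 8.0 − 2.7 − 6.7) / 5 = -3.7600%
Σ(R_i − R̄_i)(R_m − R̄_m) = 47.3800  ⇒  Cov = 47.3800 / 4 = 11.8450
Σ(R_m − R̄_m)² = 90.6520  ⇒  Var(R_m) = 90.6520 / 4 = 22.6630
β = Cov / Var(R_m) = 11.8450 / 22.6630 = 0.5227
MRP = 9.4% − 4.0% = 5.40%
E(R) = R_f + β × MRP = 4.0% + 0.5227 × 5.4% = 6.82%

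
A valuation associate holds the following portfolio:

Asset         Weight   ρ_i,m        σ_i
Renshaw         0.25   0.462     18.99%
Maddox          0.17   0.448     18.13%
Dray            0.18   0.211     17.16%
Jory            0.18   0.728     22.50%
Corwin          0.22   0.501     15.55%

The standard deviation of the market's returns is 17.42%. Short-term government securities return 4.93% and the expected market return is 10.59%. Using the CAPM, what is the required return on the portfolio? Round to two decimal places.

7.82%

β_Renshaw = 0.462 × 18.99% / 17.42% = 0.5036
β_Maddox = 0.448 × 18.13% / 17.42% = 0.4663
β_Dray = 0.211 × 17.16% / 17.42% = 0.2079
β_Jory = 0.728 × 22.50% / 17.42% = 0.9403
β_Corwin = 0.501 × 15.55% / 17.42% = 0.4472
β_P = Σ w_i β_i = 0.25×0.5036 + 0.17×0.4663 + 0.18×0.2079 + 0.18×0.9403 + 0.22×0.4472 = 0.5102
MRP = 10.59% − 4.93% = 5.66%
E(R_P) = R_f + β_P × MRP = 4.93% + 0.5102 × 5.66% = 7.82%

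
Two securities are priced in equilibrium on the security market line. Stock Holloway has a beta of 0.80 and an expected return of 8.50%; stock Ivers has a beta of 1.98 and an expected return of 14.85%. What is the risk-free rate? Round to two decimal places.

4.19%

Both satisfy E(R) = R_f + β·MRP, so the slope of the SML is
MRP = (14.85% − 8.50%) / (1.98 − 0.80) = 6.35% / 1.18 = 5.3814%
R_f = E(R_Holloway) − β_Holloway·MRP = 8.50% − 0.80 × 5.3814% = 4.1949%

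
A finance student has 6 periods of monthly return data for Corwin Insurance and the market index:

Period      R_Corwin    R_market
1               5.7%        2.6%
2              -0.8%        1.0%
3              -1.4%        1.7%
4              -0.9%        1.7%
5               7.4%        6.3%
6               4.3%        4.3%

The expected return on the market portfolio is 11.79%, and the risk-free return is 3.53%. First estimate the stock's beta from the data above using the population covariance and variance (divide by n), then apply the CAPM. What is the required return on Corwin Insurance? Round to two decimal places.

17.21%

Mean R_i = (5.7 − 0.8 − 1.4 − 0.9 + 7.4 + 4.3) / 6 = 2.3833%
Mean R_m = (2.6 + 1.0 + 1.7 + 1.7 + 6.3 + 4.3) / 6 = 2.9333%
Σ(R_i − R̄_i)(R_m − R̄_m) = 33.2733  ⇒  Cov = 33.2733 / 6 = 5.5456
Σ(R_m − R̄_m)² = 20.0933  ⇒  Var(R_m) = 20.0933 / 6 = 3.3489
β = Cov / Var(R_m) = 5.5456 / 3.3489 = 1.6559
MRP = 11.79% − 3.53% = 8.26%
E(R) = R_f + β × MRP = 3.53% + 1.6559 × 8.26% = 17.21%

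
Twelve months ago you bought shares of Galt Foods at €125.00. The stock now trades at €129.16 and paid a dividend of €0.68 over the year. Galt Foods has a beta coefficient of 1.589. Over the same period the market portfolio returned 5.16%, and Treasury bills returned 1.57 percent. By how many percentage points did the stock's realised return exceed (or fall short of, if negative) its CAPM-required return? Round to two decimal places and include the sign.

Realised HPR = (P1 + D1 − P0) / P0 = (129.16 + 0.68 − 125.00) / 125.00 = 4.84 / 125.00 = 3.8720%
MRP = 5.16% − 1.57% = 3.59%
CAPM required = R_f + β·MRP = 1.57% + 1.589 × 3.59% = 7.27451%
α = realised − required = 3.8720% − 7.27451% = -3.40%

-3.40%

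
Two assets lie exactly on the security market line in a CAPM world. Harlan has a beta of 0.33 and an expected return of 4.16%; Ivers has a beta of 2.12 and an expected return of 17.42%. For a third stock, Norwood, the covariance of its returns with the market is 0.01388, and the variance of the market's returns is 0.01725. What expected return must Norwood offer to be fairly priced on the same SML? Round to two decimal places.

7.68%

MRP = (17.42% − 4.16%) / (2.12 − 0.33) = 7.4078%
R_f = 4.16% − 0.33 × 7.4078% = 1.7154%
β_Norwood = Cov / Var(R_m) = 0.01388 / 0.01725 = 0.8046
E(R_Norwood) = R_f + β × MRP = 1.7154% + 0.8046 × 7.4078% = 7.68%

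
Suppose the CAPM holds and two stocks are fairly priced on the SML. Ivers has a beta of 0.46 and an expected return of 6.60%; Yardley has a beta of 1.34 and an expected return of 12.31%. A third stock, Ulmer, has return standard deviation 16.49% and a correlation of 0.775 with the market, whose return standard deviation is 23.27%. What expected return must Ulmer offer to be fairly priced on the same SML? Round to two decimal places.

MRP = (12.31% − 6.60%) / (1.34 − 0.46) = 6.4886%
R_f = 6.60% − 0.46 × 6.4886% = 3.6152%
β_Ulmer = ρ·σ_i/σ_m = 0.775 × 16.49 / 23.27 = 0.5492
E(R_Ulmer) = R_f + β × MRP = 3.6152% + 0.5492 × 6.4886% = 7.18%

7.18%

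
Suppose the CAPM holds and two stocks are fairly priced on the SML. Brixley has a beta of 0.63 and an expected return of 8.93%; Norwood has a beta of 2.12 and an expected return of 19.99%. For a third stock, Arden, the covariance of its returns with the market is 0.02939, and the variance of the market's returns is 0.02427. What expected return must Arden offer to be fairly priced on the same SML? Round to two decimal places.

MRP = (19.99% − 8.93%) / (2.12 − 0.63) = 7.4228%
R_f = 8.93% − 0.63 × 7.4228% = 4.2536%
β_Arden = Cov / Var(R_m) = 0.02939 / 0.02427 = 1.2110
E(R_Arden) = R_f + β × MRP = 4.2536% + 1.2110 × 7.4228% = 13.24%

13.24%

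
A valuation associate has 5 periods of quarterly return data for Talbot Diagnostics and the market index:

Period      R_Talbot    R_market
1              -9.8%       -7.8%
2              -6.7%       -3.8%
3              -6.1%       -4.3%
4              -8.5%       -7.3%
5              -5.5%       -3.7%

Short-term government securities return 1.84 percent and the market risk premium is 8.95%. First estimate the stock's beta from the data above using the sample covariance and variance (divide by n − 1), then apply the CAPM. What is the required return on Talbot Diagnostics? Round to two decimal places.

Mean R_i = (-9.8 − 6.7 − 6.1 − 8.5 − 5.5) / 5 = -7.3200%
Mean R_m = (-7.8 − 3.8 − 4.3 − 7.3 − 3.7) / 5 = -5.3800%
Σ(R_i − R̄_i)(R_m − R̄_m) = 13.6220  ⇒  Cov = 13.6220 / 4 = 3.4055
Σ(R_m − R̄_m)² = 16.0280  ⇒  Var(R_m) = 16.0280 / 4 = 4.0070
β = Cov / Var(R_m) = 3.4055 / 4.0070 = 0.8499
E(R) = R_f + β × MRP = 1.84% + 0.8499 × 8.95% = 9.45%

9.45%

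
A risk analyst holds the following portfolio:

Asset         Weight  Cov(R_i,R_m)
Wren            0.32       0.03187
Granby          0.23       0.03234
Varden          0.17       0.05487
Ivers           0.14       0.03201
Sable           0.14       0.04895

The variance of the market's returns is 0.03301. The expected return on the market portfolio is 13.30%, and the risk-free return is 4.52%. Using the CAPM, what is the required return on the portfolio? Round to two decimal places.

β_Wren = 0.03187 / 0.03301 = 0.9655
β_Granby = 0.03234 / 0.03301 = 0.9797
β_Varden = 0.05487 / 0.03301 = 1.6622
β_Ivers = 0.03201 / 0.03301 = 0.9697
β_Sable = 0.04895 / 0.03301 = 1.4829
β_P = Σ w_i β_i = 0.32×0.9655 + 0.23×0.9797 + 0.17×1.6622 + 0.14×0.9697 + 0.14×1.4829 = 1.1602
MRP = 13.30% − 4.52% = 8.78%
E(R_P) = R_f + β_P × MRP = 4.52% + 1.1602 × 8.78% = 14.71%

14.71%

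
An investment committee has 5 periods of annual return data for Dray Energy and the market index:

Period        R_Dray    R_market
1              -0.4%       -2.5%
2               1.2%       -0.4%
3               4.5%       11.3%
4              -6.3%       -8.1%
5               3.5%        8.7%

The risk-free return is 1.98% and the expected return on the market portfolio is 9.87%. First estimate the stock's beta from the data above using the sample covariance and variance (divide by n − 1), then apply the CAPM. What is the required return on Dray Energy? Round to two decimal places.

Mean R_i = (-0.4 + 1.2 + 4.5 − 6.3 + 3.5) / 5 = 0.5000%
Mean R_m = (-2.5 − 0.4 + 11.3 − 8.1 + 8.7) / 5 = 1.8000%
Σ(R_i − R̄_i)(R_m − R̄_m) = 128.3500  ⇒  Cov = 128.3500 / 4 = 32.0875
Σ(R_m − R̄_m)² = 259.2000  ⇒  Var(R_m) = 259.2000 / 4 = 64.8000
β = Cov / Var(R_m) = 32.0875 / 64.8000 = 0.4952
MRP = 9.87% − 1.98% = 7.89%
E(R) = R_f + β × MRP = 1.98% + 0.4952 × 7.89% = 5.89%

5.89%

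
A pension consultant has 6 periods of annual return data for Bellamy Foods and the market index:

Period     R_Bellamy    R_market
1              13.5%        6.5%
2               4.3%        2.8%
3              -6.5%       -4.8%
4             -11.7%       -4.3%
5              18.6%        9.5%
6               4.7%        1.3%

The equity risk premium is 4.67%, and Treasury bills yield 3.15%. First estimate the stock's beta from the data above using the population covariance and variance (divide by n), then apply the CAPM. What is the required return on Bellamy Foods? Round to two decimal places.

12.36%

Mean R_i = (13.5 + 4.3 − 6.5 − 11.7 + 18.6 + 4.7) / 6 = 3.8167%
Mean R_m = (6.5 + 2.8 − 4.8 − 4.3 + 9.5 + 1.3) / 6 = 1.8333%
Σ(R_i − R̄_i)(R_m − R̄_m) = 322.1267  ⇒  Cov = 322.1267 / 6 = 53.6878
Σ(R_m − R̄_m)² = 163.3933  ⇒  Var(R_m) = 163.3933 / 6 = 27.2322
β = Cov / Var(R_m) = 53.6878 / 27.2322 = 1.9715
E(R) = R_f + β × MRP = 3.15% + 1.9715 × 4.67% = 12.36%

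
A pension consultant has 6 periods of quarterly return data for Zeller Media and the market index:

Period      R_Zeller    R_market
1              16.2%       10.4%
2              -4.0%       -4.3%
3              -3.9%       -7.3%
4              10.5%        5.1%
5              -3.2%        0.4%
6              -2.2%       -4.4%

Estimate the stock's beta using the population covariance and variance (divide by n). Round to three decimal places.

1.226

Mean R_i = (16.2 − 4.0 − 3.9 + 10.5 − 3.2 − 2.2) / 6 = 2.2333%
Mean R_m = (10.4 − 4.3 − 7.3 + 5.1 + 0.4 − 4.4) / 6 = -0.0167%
Σ(R_i − R̄_i)(R_m − R̄_m) = 276.3233  ⇒  Cov = 276.3233 / 6 = 46.0539
Σ(R_m − R̄_m)² = 225.4683  ⇒  Var(R_m) = 225.4683 / 6 = 37.5781
β = Cov / Var(R_m) = 46.0539 / 37.5781 = 1.2256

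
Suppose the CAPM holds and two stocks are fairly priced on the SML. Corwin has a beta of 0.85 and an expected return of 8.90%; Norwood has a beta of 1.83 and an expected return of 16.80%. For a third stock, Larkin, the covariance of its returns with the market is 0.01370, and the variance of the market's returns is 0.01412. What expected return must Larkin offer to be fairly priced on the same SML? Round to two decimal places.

MRP = (16.80% − 8.90%) / (1.83 − 0.85) = 8.0612%
R_f = 8.90% − 0.85 × 8.0612% = 2.0480%
β_Larkin = Cov / Var(R_m) = 0.01370 / 0.01412 = 0.9703
E(R_Larkin) = R_f + β × MRP = 2.0480% + 0.9703 × 8.0612% = 9.87%

9.87%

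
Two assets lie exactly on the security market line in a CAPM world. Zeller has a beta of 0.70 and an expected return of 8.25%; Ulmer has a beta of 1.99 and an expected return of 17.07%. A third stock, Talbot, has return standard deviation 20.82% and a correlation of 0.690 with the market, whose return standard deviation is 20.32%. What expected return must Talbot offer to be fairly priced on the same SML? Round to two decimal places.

MRP = (17.07% − 8.25%) / (1.99 − 0.70) = 6.8372%
R_f = 8.25% − 0.70 × 6.8372% = 3.4640%
β_Talbot = ρ·σ_i/σ_m = 0.690 × 20.82 / 20.32 = 0.7070
E(R_Talbot) = R_f + β × MRP = 3.4640% + 0.7070 × 6.8372% = 8.30%

8.30%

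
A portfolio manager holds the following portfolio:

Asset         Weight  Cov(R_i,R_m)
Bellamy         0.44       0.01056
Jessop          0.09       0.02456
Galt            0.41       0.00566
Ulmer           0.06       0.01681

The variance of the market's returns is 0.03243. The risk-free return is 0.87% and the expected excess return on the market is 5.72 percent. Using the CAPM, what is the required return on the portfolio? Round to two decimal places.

β_Bellamy = 0.01056 / 0.03243 = 0.3256
β_Jessop = 0.02456 / 0.03243 = 0.7573
β_Galt = 0.00566 / 0.03243 = 0.1745
β_Ulmer = 0.01681 / 0.03243 = 0.5183
β_P = Σ w_i β_i = 0.44×0.3256 + 0.09×0.7573 + 0.41×0.1745 + 0.06×0.5183 = 0.3141
E(R_P) = R_f + β_P × MRP = 0.87% + 0.3141 × 5.72% = 2.67%

2.67%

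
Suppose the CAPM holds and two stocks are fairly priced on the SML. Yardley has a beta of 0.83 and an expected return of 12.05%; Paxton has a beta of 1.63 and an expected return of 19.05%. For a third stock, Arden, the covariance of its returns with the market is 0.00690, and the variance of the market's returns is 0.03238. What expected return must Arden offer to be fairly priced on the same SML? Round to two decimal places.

MRP = (19.05% − 12.05%) / (1.63 − 0.83) = 8.7500%
R_f = 12.05% − 0.83 × 8.7500% = 4.7875%
β_Arden = Cov / Var(R_m) = 0.00690 / 0.03238 = 0.2131
E(R_Arden) = R_f + β × MRP = 4.7875% + 0.2131 × 8.7500% = 6.65%

6.65%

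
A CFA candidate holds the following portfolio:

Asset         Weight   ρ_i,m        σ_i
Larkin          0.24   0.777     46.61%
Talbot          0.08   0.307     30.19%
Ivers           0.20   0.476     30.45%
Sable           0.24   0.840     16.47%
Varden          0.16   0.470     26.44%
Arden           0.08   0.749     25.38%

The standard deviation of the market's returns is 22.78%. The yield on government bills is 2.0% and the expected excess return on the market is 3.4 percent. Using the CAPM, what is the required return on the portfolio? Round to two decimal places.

β_Larkin = 0.777 × 46.61% / 22.78% = 1.5898
β_Talbot = 0.307 × 30.19% / 22.78% = 0.4069
β_Ivers = 0.476 × 30.45% / 22.78% = 0.6363
β_Sable = 0.840 × 16.47% / 22.78% = 0.6073
β_Varden = 0.470 × 26.44% / 22.78% = 0.5455
β_Arden = 0.749 × 25.38% / 22.78% = 0.8345
β_P = Σ w_i β_i = 0.24×1.5898 + 0.08×0.4069 + 0.20×0.6363 + 0.24×0.6073 + 0.16×0.5455 + 0.08×0.8345 = 0.8412
E(R_P) = R_f + β_P × MRP = 2.0% + 0.8412 × 3.4% = 4.86%

4.86%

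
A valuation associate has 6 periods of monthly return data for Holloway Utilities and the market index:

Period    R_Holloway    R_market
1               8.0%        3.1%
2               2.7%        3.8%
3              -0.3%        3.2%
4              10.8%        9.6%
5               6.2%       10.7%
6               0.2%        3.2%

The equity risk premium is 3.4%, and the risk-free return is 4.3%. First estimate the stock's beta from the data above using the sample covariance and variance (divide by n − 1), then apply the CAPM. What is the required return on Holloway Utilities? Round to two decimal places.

Mean R_i = (8.0 + 2.7 − 0.3 + 10.8 + 6.2 + 0.2) / 6 = 4.6000%
Mean R_m = (3.1 + 3.8 + 3.2 + 9.6 + 10.7 + 3.2) / 6 = 5.6000%
Σ(R_i − R̄_i)(R_m − R̄_m) = 50.2000  ⇒  Cov = 50.2000 / 5 = 10.0400
Σ(R_m − R̄_m)² = 63.0200  ⇒  Var(R_m) = 63.0200 / 5 = 12.6040
β = Cov / Var(R_m) = 10.0400 / 12.6040 = 0.7966
E(R) = R_f + β × MRP = 4.3% + 0.7966 × 3.4% = 7.01%

7.01%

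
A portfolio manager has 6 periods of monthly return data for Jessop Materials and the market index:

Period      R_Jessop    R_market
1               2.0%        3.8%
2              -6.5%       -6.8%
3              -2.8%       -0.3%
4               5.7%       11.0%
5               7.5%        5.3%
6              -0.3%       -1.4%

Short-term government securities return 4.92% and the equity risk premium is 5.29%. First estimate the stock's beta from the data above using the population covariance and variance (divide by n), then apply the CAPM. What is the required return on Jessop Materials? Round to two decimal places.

Mean R_i = (2.0 − 6.5 − 2.8 + 5.7 + 7.5 − 0.3) / 6 = 0.9333%
Mean R_m = (3.8 − 6.8 − 0.3 + 11.0 + 5.3 − 1.4) / 6 = 1.9333%
Σ(R_i − R̄_i)(R_m − R̄_m) = 144.6833  ⇒  Cov = 144.6833 / 6 = 24.1139
Σ(R_m − R̄_m)² = 189.3933  ⇒  Var(R_m) = 189.3933 / 6 = 31.5656
β = Cov / Var(R_m) = 24.1139 / 31.5656 = 0.7639
E(R) = R_f + β × MRP = 4.92% + 0.7639 × 5.29% = 8.96%

8.96%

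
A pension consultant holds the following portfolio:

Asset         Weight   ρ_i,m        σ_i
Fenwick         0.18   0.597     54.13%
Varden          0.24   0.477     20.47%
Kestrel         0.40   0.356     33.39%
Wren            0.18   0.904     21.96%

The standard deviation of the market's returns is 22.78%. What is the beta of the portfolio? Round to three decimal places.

0.724

β_Fenwick = 0.597 × 54.13% / 22.78% = 1.4186
β_Varden = 0.477 × 20.47% / 22.78% = 0.4286
β_Kestrel = 0.356 × 33.39% / 22.78% = 0.5218
β_Wren = 0.904 × 21.96% / 22.78% = 0.8715
β_P = Σ w_i β_i = 0.18×1.4186 + 0.24×0.4286 + 0.40×0.5218 + 0.18×0.8715 = 0.7238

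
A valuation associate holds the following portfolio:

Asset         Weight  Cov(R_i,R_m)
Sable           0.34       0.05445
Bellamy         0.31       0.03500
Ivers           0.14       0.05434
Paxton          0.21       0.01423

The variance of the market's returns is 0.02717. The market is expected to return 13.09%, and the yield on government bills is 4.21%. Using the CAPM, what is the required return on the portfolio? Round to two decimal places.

17.27%

β_Sable = 0.05445 / 0.02717 = 2.0040
β_Bellamy = 0.03500 / 0.02717 = 1.2882
β_Ivers = 0.05434 / 0.02717 = 2.0000
β_Paxton = 0.01423 / 0.02717 = 0.5237
β_P = Σ w_i β_i = 0.34×2.0040 + 0.31×1.2882 + 0.14×2.0000 + 0.21×0.5237 = 1.4707
MRP = 13.09% − 4.21% = 8.88%
E(R_P) = R_f + β_P × MRP = 4.21% + 1.4707 × 8.88% = 17.27%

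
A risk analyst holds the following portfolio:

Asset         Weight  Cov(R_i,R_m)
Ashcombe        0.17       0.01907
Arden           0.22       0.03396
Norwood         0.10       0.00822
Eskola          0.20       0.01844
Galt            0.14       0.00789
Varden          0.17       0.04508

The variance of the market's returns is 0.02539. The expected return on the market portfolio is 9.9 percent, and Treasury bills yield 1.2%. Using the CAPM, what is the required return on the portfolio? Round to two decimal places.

9.42%

β_Ashcombe = 0.01907 / 0.02539 = 0.7511
β_Arden = 0.03396 / 0.02539 = 1.3375
β_Norwood = 0.00822 / 0.02539 = 0.3237
β_Eskola = 0.01844 / 0.02539 = 0.7263
β_Galt = 0.00789 / 0.02539 = 0.3108
β_Varden = 0.04508 / 0.02539 = 1.7755
β_P = Σ w_i β_i = 0.17×0.7511 + 0.22×1.3375 + 0.10×0.3237 + 0.20×0.7263 + 0.14×0.3108 + 0.17×1.7755 = 0.9449
MRP = 9.9% − 1.2% = 8.70%
E(R_P) = R_f + β_P × MRP = 1.2% + 0.9449 × 8.7% = 9.42%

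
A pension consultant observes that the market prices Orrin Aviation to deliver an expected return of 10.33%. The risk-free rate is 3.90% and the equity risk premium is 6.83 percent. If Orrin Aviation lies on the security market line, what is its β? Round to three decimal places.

β = (E(R) − R_f) / MRP = (10.33% − 3.90%) / 6.83% = 6.43% / 6.83% = 0.941

0.941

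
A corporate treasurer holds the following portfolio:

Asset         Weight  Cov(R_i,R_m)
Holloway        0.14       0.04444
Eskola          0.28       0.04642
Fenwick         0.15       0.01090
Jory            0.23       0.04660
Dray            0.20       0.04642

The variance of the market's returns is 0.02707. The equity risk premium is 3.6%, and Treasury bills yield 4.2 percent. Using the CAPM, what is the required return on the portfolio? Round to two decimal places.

β_Holloway = 0.04444 / 0.02707 = 1.6417
β_Eskola = 0.04642 / 0.02707 = 1.7148
β_Fenwick = 0.01090 / 0.02707 = 0.4027
β_Jory = 0.04660 / 0.02707 = 1.7215
β_Dray = 0.04642 / 0.02707 = 1.7148
β_P = Σ w_i β_i = 0.14×1.6417 + 0.28×1.7148 + 0.15×0.4027 + 0.23×1.7215 + 0.20×1.7148 = 1.5093
E(R_P) = R_f + β_P × MRP = 4.2% + 1.5093 × 3.6% = 9.63%

9.63%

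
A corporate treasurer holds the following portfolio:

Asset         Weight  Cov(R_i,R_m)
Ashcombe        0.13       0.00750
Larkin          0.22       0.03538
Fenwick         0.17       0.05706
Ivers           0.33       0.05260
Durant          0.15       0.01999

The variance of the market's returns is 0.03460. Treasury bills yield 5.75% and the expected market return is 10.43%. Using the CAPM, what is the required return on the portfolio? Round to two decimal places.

11.00%

β_Ashcombe = 0.00750 / 0.03460 = 0.2168
β_Larkin = 0.03538 / 0.03460 = 1.0225
β_Fenwick = 0.05706 / 0.03460 = 1.6491
β_Ivers = 0.05260 / 0.03460 = 1.5202
β_Durant = 0.01999 / 0.03460 = 0.5777
β_P = Σ w_i β_i = 0.13×0.2168 + 0.22×1.0225 + 0.17×1.6491 + 0.33×1.5202 + 0.15×0.5777 = 1.1218
MRP = 10.43% − 5.75% = 4.68%
E(R_P) = R_f + β_P × MRP = 5.75% + 1.1218 × 4.68% = 11.00%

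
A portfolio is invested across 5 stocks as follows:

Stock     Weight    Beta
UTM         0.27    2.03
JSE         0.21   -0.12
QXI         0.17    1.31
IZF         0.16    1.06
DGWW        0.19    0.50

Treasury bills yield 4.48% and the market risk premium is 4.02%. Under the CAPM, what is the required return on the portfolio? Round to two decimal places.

8.54%

β_P = Σ w_i β_i = 0.27×2.03 + 0.21×-0.12 + 0.17×1.31 + 0.16×1.06 + 0.19×0.50 = 1.0102
E(R_P) = R_f + β_P × MRP = 4.48% + 1.0102 × 4.02% = 8.54%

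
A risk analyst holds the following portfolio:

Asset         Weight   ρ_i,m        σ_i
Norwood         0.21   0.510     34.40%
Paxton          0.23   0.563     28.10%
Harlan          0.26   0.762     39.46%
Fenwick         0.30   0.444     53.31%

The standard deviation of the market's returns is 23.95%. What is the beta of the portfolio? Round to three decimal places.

0.929

β_Norwood = 0.510 × 34.40% / 23.95% = 0.7325
β_Paxton = 0.563 × 28.10% / 23.95% = 0.6606
β_Harlan = 0.762 × 39.46% / 23.95% = 1.2555
β_Fenwick = 0.444 × 53.31% / 23.95% = 0.9883
β_P = Σ w_i β_i = 0.21×0.7325 + 0.23×0.6606 + 0.26×1.2555 + 0.30×0.9883 = 0.9287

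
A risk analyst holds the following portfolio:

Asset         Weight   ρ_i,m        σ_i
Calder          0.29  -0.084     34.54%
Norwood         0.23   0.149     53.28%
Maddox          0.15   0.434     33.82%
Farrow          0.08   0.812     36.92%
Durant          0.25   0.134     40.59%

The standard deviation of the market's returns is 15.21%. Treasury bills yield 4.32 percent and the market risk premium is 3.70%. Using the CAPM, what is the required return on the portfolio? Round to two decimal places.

β_Calder = -0.084 × 34.54% / 15.21% = -0.1908
β_Norwood = 0.149 × 53.28% / 15.21% = 0.5219
β_Maddox = 0.434 × 33.82% / 15.21% = 0.9650
β_Farrow = 0.812 × 36.92% / 15.21% = 1.9710
β_Durant = 0.134 × 40.59% / 15.21% = 0.3576
β_P = Σ w_i β_i = 0.29×-0.1908 + 0.23×0.5219 + 0.15×0.9650 + 0.08×1.9710 + 0.25×0.3576 = 0.4565
E(R_P) = R_f + β_P × MRP = 4.32% + 0.4565 × 3.70% = 6.01%

6.01%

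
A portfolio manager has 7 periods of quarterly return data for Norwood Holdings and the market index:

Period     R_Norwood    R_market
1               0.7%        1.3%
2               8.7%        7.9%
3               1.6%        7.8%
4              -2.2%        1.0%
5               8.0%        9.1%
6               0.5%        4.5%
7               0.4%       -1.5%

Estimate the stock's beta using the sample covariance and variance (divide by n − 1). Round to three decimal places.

Mean R_i = (0.7 + 8.7 + 1.6 − 2.2 + 8.0 + 0.5 + 0.4) / 7 = 2.5286%
Mean R_m = (1.3 + 7.9 + 7.8 + 1.0 + 9.1 + 4.5 − 1.5) / 7 = 4.3000%
Σ(R_i − R̄_i)(R_m − R̄_m) = 78.2600  ⇒  Cov = 78.2600 / 6 = 13.0433
Σ(R_m − R̄_m)² = 101.8200  ⇒  Var(R_m) = 101.8200 / 6 = 16.9700
β = Cov / Var(R_m) = 13.0433 / 16.9700 = 0.7686

0.769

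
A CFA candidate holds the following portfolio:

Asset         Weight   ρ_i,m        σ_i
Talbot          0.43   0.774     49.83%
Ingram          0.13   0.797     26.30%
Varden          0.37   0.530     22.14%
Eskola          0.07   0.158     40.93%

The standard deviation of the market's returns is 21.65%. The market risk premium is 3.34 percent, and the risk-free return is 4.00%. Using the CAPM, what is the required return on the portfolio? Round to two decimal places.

7.72%

β_Talbot = 0.774 × 49.83% / 21.65% = 1.7815
β_Ingram = 0.797 × 26.30% / 21.65% = 0.9682
β_Varden = 0.530 × 22.14% / 21.65% = 0.5420
β_Eskola = 0.158 × 40.93% / 21.65% = 0.2987
β_P = Σ w_i β_i = 0.43×1.7815 + 0.13×0.9682 + 0.37×0.5420 + 0.07×0.2987 = 1.1134
E(R_P) = R_f + β_P × MRP = 4.00% + 1.1134 × 3.34% = 7.72%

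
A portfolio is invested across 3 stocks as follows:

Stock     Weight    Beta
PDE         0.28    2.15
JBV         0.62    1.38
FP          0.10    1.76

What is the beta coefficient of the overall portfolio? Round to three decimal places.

1.634

β_P = Σ w_i β_i = 0.28×2.15 + 0.62×1.38 + 0.10×1.76 = 1.6336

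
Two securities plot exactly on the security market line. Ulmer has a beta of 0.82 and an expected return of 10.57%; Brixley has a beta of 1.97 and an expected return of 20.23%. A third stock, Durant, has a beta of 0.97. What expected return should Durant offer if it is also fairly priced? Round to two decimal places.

MRP (SML slope) = (20.23% − 10.57%) / (1.97 − 0.82) = 9.66% / 1.15 = 8.4000%
R_f (intercept) = 10.57% − 0.82 × 8.4000% = 3.6820%
E(R_Durant) = R_f + β × MRP = 3.6820% + 0.97 × 8.4000% = 11.83%

11.83%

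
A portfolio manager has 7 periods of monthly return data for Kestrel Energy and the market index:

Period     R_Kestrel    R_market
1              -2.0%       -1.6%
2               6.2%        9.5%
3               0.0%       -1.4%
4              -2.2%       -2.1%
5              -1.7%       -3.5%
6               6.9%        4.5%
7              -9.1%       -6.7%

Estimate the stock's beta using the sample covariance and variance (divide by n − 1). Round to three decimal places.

0.932

Mean R_i = (-2.0 + 6.2 + 0.0 − 2.2 − 1.7 + 6.9 − 9.1) / 7 = -0.2714%
Mean R_m = (-1.6 + 9.5 − 1.4 − 2.1 − 3.5 + 4.5 − 6.7) / 7 = -0.1857%
Σ(R_i − R̄_i)(R_m − R̄_m) = 164.3371  ⇒  Cov = 164.3371 / 6 = 27.3895
Σ(R_m − R̄_m)² = 176.3286  ⇒  Var(R_m) = 176.3286 / 6 = 29.3881
β = Cov / Var(R_m) = 27.3895 / 29.3881 = 0.9320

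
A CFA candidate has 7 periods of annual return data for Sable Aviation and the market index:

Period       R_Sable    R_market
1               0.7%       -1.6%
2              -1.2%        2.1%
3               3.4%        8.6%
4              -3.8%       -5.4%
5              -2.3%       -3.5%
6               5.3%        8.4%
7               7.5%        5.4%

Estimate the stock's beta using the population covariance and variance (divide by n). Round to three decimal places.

0.618

Mean R_i = (0.7 − 1.2 + 3.4 − 3.8 − 2.3 + 5.3 + 7.5) / 7 = 1.3714%
Mean R_m = (-1.6 + 2.1 + 8.6 − 5.4 − 3.5 + 8.4 + 5.4) / 7 = 2.0000%
Σ(R_i − R̄_i)(R_m − R̄_m) = 119.9900  ⇒  Cov = 119.9900 / 7 = 17.1414
Σ(R_m − R̄_m)² = 194.0600  ⇒  Var(R_m) = 194.0600 / 7 = 27.7229
β = Cov / Var(R_m) = 17.1414 / 27.7229 = 0.6183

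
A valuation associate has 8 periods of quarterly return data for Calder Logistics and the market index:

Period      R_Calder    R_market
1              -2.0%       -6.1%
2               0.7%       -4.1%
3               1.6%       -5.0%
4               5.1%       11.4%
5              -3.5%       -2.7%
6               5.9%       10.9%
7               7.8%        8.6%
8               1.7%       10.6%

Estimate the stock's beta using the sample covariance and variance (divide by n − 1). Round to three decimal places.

Mean R_i = (-2.0 + 0.7 + 1.6 + 5.1 − 3.5 + 5.9 + 7.8 + 1.7) / 8 = 2.1625%
Mean R_m = (-6.1 − 4.1 − 5.0 + 11.4 − 2.7 + 10.9 + 8.6 + 10.6) / 8 = 2.9500%
Σ(R_i − R̄_i)(R_m − R̄_m) = 167.2950  ⇒  Cov = 167.2950 / 7 = 23.8993
Σ(R_m − R̄_m)² = 451.7800  ⇒  Var(R_m) = 451.7800 / 7 = 64.5400
β = Cov / Var(R_m) = 23.8993 / 64.5400 = 0.3703

0.370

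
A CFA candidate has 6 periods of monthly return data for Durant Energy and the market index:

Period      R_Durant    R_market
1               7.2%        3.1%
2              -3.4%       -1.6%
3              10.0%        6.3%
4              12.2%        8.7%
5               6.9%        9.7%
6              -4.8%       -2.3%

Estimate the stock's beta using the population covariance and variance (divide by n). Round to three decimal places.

1.237

Mean R_i = (7.2 − 3.4 + 10.0 + 12.2 + 6.9 − 4.8) / 6 = 4.6833%
Mean R_m = (3.1 − 1.6 + 6.3 + 8.7 + 9.7 − 2.3) / 6 = 3.9833%
Σ(R_i − R̄_i)(R_m − R̄_m) = 162.9383  ⇒  Cov = 162.9383 / 6 = 27.1564
Σ(R_m − R̄_m)² = 131.7283  ⇒  Var(R_m) = 131.7283 / 6 = 21.9547
β = Cov / Var(R_m) = 27.1564 / 21.9547 = 1.2369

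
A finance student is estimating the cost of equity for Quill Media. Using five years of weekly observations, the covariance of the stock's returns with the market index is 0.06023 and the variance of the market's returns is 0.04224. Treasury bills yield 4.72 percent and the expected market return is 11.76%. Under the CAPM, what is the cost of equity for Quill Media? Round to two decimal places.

β = Cov(R_i, R_m) / Var(R_m) = 0.06023 / 0.04224 = 1.4259
MRP = 11.76% − 4.72% = 7.04%
E(R) = R_f + β × MRP = 4.72% + 1.4259 × 7.04% = 14.76%

14.76%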